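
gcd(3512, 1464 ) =8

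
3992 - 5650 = - 1658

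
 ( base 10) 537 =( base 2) 1000011001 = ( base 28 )j5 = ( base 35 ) FC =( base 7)1365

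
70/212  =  35/106= 0.33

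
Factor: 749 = 7^1*107^1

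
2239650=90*24885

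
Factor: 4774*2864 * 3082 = 2^6 * 7^1 * 11^1 *23^1 * 31^1*67^1*179^1 = 42139372352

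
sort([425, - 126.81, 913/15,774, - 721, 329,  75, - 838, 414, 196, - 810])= [ - 838, - 810, - 721,-126.81, 913/15, 75, 196,329,414, 425,774]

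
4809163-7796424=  - 2987261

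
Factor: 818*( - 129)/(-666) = 3^(- 1 )*37^( - 1)*43^1*409^1 = 17587/111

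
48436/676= 12109/169 = 71.65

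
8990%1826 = 1686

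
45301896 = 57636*786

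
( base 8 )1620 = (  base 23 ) 1gf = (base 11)75A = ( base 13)552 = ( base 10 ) 912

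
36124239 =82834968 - 46710729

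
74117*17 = 1259989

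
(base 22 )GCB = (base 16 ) 1f53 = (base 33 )7C0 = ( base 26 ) BMB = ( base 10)8019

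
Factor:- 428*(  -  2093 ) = 2^2*7^1*13^1*23^1*107^1 = 895804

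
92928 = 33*2816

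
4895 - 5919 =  - 1024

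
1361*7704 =10485144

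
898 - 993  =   - 95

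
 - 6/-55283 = 6/55283 = 0.00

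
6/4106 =3/2053  =  0.00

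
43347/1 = 43347 = 43347.00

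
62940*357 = 22469580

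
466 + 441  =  907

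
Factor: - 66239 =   -  66239^1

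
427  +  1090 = 1517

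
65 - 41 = 24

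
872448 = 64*13632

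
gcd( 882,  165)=3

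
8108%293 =197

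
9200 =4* 2300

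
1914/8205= 638/2735  =  0.23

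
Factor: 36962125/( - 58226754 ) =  - 2^(-1)*3^(-1)*5^3  *  23^ ( - 1 )*53^ ( - 1) * 79^1 * 197^1 * 419^(-1 )= - 1945375/3064566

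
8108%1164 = 1124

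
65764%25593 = 14578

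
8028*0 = 0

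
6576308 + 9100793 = 15677101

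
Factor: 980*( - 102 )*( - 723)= 2^3 * 3^2*5^1*7^2 * 17^1*241^1 = 72271080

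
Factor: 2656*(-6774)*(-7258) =2^7*3^1*19^1 *83^1*191^1*1129^1 = 130584077952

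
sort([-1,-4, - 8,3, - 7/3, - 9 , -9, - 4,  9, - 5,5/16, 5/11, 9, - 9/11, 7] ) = [ - 9, - 9, - 8, - 5,- 4, - 4, - 7/3, -1, - 9/11,5/16,5/11, 3 , 7, 9, 9 ] 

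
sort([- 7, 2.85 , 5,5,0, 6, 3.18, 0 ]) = [-7,0, 0,2.85, 3.18, 5,  5 , 6 ]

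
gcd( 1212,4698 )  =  6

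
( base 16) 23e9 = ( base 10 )9193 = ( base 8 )21751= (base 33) 8EJ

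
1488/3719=1488/3719 = 0.40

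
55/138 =55/138= 0.40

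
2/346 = 1/173=0.01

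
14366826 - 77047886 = -62681060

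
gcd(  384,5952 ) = 192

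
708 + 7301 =8009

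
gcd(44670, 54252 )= 6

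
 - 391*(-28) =10948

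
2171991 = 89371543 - 87199552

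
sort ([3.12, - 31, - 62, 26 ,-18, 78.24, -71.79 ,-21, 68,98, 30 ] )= [ - 71.79, - 62, - 31,-21, - 18, 3.12,26,30, 68 , 78.24,98] 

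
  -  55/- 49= 1 + 6/49 = 1.12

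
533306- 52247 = 481059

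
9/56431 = 9/56431 = 0.00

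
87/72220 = 87/72220 = 0.00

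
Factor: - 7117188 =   -  2^2*3^1*13^1*43^1*1061^1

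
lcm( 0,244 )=0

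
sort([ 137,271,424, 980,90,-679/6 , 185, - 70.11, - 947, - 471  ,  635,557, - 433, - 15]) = [ - 947, - 471, - 433, - 679/6, - 70.11, - 15, 90,  137,185, 271, 424, 557 , 635,980 ] 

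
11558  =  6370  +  5188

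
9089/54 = 168 + 17/54= 168.31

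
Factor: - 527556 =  - 2^2*3^1*43963^1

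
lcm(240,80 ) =240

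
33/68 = 33/68 = 0.49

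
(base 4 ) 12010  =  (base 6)1444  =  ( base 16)184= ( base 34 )BE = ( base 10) 388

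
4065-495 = 3570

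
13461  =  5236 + 8225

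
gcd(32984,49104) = 248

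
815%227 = 134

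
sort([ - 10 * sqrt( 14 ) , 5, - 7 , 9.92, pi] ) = [ - 10* sqrt( 14), - 7,pi,5,  9.92 ]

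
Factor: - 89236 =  - 2^2* 7^1*3187^1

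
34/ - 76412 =  -  17/38206 = - 0.00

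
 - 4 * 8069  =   - 32276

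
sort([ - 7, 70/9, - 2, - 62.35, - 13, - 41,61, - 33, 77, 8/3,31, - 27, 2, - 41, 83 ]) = [  -  62.35, - 41, - 41, - 33, - 27, -13, - 7, - 2,2,8/3,70/9,31,61,77,83] 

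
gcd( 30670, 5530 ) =10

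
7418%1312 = 858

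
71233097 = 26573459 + 44659638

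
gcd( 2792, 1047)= 349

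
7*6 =42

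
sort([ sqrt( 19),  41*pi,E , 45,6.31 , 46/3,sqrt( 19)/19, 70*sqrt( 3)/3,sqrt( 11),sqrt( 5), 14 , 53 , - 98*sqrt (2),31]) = [ - 98*sqrt( 2),  sqrt(19 )/19, sqrt( 5 ),  E,sqrt( 11), sqrt ( 19 ),6.31 , 14,46/3, 31,70 * sqrt(3 )/3,45,53,41 * pi ] 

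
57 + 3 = 60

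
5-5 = 0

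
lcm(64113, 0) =0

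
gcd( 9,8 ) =1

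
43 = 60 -17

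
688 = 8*86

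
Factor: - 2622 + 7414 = 2^3  *599^1 = 4792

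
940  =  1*940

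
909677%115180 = 103417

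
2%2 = 0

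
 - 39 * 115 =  - 4485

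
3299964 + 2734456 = 6034420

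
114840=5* 22968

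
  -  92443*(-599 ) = 55373357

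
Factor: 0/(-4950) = 0^1 = 0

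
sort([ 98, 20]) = [20,98]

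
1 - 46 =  - 45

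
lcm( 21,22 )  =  462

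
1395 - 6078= - 4683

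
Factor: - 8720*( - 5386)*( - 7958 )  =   - 2^6*5^1*23^1*109^1*173^1*2693^1 =-373754791360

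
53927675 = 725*74383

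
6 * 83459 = 500754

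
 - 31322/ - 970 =32 + 141/485 = 32.29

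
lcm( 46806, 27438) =795702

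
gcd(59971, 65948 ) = 1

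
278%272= 6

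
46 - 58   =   - 12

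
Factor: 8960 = 2^8*5^1* 7^1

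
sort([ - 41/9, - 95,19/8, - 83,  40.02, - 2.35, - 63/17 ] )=[ - 95, - 83, - 41/9, - 63/17,  -  2.35, 19/8, 40.02 ] 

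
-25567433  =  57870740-83438173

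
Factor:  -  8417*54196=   -  2^2 * 17^1*19^1 * 443^1*797^1 = -456167732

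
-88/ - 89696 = 11/11212  =  0.00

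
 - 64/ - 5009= 64/5009 = 0.01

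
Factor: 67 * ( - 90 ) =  - 2^1 *3^2*5^1 * 67^1 = - 6030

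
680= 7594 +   -  6914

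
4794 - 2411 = 2383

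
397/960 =397/960 = 0.41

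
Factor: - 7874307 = - 3^3 * 7^1*61^1*683^1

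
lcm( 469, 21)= 1407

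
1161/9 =129 =129.00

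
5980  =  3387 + 2593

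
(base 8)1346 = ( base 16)2E6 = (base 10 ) 742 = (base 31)nt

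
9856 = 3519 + 6337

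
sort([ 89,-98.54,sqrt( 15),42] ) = [ - 98.54,sqrt( 15),42, 89]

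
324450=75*4326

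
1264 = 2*632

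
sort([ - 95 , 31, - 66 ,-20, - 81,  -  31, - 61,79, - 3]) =[ -95 , - 81, - 66, - 61, - 31, - 20, - 3,31 , 79]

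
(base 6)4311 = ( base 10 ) 979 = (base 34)SR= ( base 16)3D3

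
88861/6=88861/6 = 14810.17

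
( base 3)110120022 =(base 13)4229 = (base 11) 6979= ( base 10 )9161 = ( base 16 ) 23C9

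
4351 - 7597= -3246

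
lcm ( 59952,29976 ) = 59952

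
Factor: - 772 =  - 2^2*193^1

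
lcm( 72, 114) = 1368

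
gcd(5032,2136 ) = 8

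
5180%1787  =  1606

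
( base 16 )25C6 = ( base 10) 9670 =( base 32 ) 9E6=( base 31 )A1T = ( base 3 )111021011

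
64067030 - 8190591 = 55876439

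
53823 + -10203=43620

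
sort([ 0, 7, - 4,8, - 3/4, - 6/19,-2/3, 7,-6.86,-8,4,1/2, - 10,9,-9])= [  -  10, - 9, - 8, -6.86, - 4, - 3/4, - 2/3, - 6/19, 0, 1/2, 4, 7, 7, 8 , 9 ]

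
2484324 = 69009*36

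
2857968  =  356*8028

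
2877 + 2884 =5761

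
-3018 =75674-78692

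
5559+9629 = 15188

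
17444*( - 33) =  - 575652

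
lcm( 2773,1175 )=69325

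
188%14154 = 188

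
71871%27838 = 16195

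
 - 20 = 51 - 71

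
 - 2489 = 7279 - 9768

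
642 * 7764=4984488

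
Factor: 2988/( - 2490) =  - 6/5 = - 2^1*3^1 * 5^(-1)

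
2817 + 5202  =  8019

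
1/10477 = 1/10477 = 0.00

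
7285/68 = 107 + 9/68 = 107.13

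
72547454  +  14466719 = 87014173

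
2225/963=2 + 299/963 = 2.31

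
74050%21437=9739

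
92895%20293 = 11723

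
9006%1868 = 1534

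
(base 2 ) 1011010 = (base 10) 90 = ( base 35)2K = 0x5a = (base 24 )3I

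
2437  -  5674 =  -3237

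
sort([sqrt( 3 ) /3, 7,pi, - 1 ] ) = [-1 , sqrt(3)/3, pi,7] 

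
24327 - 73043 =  - 48716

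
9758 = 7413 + 2345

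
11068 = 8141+2927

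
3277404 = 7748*423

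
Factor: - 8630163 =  - 3^2 *331^1*2897^1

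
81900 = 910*90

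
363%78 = 51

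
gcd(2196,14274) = 1098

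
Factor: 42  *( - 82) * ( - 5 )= 17220 = 2^2 * 3^1*5^1*7^1*41^1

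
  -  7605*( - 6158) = 46831590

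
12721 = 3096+9625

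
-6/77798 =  - 3/38899=   - 0.00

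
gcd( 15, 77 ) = 1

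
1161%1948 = 1161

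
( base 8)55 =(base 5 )140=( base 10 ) 45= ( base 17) 2B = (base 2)101101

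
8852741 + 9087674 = 17940415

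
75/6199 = 75/6199= 0.01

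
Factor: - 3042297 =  - 3^2*338033^1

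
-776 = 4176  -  4952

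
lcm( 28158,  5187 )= 197106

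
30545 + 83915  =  114460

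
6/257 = 6/257 = 0.02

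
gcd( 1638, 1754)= 2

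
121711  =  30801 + 90910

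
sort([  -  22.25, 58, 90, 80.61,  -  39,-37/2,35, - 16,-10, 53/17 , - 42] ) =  [  -  42, -39, - 22.25 , - 37/2, - 16  , - 10,53/17,35, 58,80.61,  90 ]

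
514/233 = 2 + 48/233 = 2.21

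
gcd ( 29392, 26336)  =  16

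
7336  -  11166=-3830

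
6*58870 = 353220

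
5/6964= 5/6964 = 0.00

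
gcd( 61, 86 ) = 1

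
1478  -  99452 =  - 97974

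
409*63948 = 26154732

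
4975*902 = 4487450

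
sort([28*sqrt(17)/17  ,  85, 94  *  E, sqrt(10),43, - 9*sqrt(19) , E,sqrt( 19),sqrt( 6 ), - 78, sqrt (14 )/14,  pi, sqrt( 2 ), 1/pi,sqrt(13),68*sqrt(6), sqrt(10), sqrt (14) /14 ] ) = [-78, - 9*sqrt (19), sqrt( 14 )/14,sqrt( 14)/14,1/pi,sqrt(2 ),sqrt(6 ),E,pi, sqrt( 10),sqrt( 10),sqrt( 13),sqrt( 19), 28*sqrt(17)/17,43,85,68 * sqrt( 6 ), 94 * E] 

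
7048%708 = 676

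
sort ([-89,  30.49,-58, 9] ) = [  -  89, - 58, 9,  30.49 ] 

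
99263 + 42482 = 141745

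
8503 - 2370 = 6133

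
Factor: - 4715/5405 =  - 41/47 =- 41^1*47^( - 1 ) 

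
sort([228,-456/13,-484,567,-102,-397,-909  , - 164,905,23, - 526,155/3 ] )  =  [ - 909, - 526, - 484, - 397,-164, - 102, - 456/13,23,155/3,228,567, 905]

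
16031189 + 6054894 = 22086083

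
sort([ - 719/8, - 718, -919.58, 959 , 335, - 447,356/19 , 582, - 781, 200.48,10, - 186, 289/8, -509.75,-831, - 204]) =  [ - 919.58, - 831 ,- 781, - 718 ,-509.75,- 447 ,- 204, - 186, -719/8,10, 356/19, 289/8,200.48, 335,582, 959 ] 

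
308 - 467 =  - 159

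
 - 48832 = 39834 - 88666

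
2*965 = 1930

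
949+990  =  1939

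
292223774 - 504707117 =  - 212483343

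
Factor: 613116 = 2^2*3^3*7^1 * 811^1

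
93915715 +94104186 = 188019901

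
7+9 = 16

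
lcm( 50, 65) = 650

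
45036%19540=5956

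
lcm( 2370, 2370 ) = 2370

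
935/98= 9 + 53/98= 9.54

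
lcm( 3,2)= 6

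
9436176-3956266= 5479910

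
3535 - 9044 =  - 5509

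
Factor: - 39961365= - 3^1*5^1*353^1*7547^1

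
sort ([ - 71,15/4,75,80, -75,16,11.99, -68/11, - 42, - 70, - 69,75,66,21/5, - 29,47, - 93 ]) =[ - 93, - 75, - 71,-70, - 69 , - 42  , - 29, - 68/11,15/4,21/5,11.99,16,47, 66,75,75,80 ]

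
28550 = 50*571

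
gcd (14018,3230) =2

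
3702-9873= - 6171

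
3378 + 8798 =12176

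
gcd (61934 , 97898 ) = 2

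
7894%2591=121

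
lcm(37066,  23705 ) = 2038630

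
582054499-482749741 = 99304758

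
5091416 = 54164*94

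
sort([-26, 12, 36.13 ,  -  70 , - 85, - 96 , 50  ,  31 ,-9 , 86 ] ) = [ - 96, - 85,-70,  -  26,- 9 , 12, 31, 36.13 , 50,86 ]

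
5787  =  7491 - 1704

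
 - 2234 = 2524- 4758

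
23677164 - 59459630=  - 35782466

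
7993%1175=943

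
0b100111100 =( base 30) ag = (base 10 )316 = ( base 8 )474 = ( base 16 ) 13c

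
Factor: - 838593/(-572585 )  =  3^5*5^(-1)*7^1*13^(-1)*17^1*23^(  -  1 )*29^1*383^(-1) 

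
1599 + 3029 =4628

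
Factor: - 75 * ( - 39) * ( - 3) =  - 3^3*5^2*13^1 = - 8775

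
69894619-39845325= 30049294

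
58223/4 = 58223/4 = 14555.75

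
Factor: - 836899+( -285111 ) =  - 1122010 = -2^1 * 5^1*29^1*53^1*73^1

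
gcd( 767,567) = 1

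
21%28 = 21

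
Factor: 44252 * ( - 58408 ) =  - 2584670816 = - 2^5*7^2*13^1*23^1*37^1*149^1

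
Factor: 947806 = 2^1 * 43^1*103^1*107^1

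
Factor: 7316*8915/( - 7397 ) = -2^2 * 5^1*13^ ( - 1 )*31^1*59^1*569^(-1)*1783^1 = - 65222140/7397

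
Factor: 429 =3^1*11^1  *  13^1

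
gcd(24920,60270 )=70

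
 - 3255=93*( - 35)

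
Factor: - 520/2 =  - 2^2*5^1*13^1 = - 260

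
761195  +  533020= 1294215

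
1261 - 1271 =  - 10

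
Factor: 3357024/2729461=2^5*3^1*7^( - 1)*11^2 * 17^2*389923^( - 1)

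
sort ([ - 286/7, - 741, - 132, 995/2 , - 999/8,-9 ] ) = [ - 741, - 132,-999/8, - 286/7, - 9 , 995/2]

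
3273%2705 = 568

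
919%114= 7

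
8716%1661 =411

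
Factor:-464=  -  2^4*29^1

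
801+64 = 865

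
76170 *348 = 26507160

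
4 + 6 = 10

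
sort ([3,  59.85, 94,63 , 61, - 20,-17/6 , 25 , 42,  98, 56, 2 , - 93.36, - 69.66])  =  [  -  93.36, - 69.66,  -  20,-17/6 , 2, 3 , 25,42, 56,59.85, 61 , 63, 94,98]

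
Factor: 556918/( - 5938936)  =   - 278459/2969468 = - 2^( - 2)*223^ (- 1) * 3329^( - 1)*278459^1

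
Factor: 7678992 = 2^4 * 3^1 *159979^1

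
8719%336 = 319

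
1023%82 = 39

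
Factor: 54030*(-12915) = -2^1*3^3*5^2 * 7^1 * 41^1*1801^1 = -697797450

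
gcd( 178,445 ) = 89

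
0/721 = 0 = 0.00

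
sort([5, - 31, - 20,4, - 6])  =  [ - 31, - 20 , - 6, 4, 5 ] 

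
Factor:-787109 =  - 47^1*16747^1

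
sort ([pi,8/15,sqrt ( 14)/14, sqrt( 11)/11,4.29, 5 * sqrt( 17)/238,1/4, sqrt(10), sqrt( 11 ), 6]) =[ 5 * sqrt(17)/238, 1/4, sqrt( 14 )/14,sqrt( 11) /11, 8/15,pi, sqrt ( 10 ),sqrt(11),4.29, 6]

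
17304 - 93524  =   - 76220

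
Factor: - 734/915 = - 2^1*3^(-1)*5^( - 1)*61^(  -  1)*367^1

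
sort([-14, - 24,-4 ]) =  [ - 24, - 14,-4 ] 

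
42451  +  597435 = 639886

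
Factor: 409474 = 2^1*13^1*15749^1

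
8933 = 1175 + 7758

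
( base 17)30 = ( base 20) 2b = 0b110011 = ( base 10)51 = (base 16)33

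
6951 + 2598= 9549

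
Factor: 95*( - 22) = -2^1*5^1*11^1*19^1 =-  2090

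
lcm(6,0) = 0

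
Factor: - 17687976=  -  2^3*3^1*809^1 * 911^1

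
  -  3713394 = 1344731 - 5058125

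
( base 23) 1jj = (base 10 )985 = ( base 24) 1H1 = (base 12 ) 6a1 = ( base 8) 1731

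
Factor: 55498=2^1 *27749^1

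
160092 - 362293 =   -  202201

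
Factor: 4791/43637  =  3^1 * 11^( - 1)*1597^1*3967^( - 1)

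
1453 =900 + 553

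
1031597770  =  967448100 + 64149670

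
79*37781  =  2984699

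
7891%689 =312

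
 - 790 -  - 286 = - 504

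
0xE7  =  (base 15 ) 106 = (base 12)173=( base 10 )231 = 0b11100111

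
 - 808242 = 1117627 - 1925869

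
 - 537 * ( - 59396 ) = 31895652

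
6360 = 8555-2195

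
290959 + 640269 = 931228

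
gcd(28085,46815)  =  5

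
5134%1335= 1129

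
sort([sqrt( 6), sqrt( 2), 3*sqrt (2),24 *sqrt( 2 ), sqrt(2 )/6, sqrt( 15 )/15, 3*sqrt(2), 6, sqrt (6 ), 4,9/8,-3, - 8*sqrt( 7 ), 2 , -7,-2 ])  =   [ - 8 *sqrt( 7), - 7,  -  3, - 2, sqrt( 2)/6, sqrt( 15)/15, 9/8, sqrt ( 2), 2,sqrt ( 6),sqrt ( 6), 4, 3* sqrt( 2),3*sqrt( 2 ), 6, 24  *  sqrt( 2) ]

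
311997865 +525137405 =837135270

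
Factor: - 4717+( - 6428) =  - 3^1 * 5^1*743^1 = -11145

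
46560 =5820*8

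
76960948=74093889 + 2867059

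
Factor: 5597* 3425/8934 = 19169725/8934 = 2^ ( - 1)*3^(- 1 )*5^2*29^1*137^1*193^1*1489^( - 1 )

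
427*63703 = 27201181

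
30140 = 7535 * 4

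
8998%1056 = 550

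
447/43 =447/43 = 10.40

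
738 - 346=392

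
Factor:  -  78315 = - 3^1*5^1*23^1*227^1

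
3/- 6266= -1+6263/6266= - 0.00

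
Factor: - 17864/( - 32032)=2^(-2)*13^(-1 ) * 29^1 = 29/52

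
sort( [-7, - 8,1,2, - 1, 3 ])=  [-8,-7, - 1,1,2,  3 ] 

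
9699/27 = 3233/9 = 359.22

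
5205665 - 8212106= - 3006441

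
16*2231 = 35696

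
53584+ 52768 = 106352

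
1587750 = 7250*219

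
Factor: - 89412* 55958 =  - 2^3 *3^1 * 7^2*571^1 * 7451^1 =- 5003316696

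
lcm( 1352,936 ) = 12168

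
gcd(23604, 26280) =12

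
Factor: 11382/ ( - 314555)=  - 2^1 * 3^1*5^(-1)*7^1*53^(-1)*271^1*1187^(-1 )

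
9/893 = 9/893 = 0.01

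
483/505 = 483/505 = 0.96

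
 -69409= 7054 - 76463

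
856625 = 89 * 9625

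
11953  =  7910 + 4043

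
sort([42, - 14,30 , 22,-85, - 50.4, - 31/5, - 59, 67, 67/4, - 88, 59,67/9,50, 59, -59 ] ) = [ - 88, - 85, - 59, - 59, - 50.4,  -  14,  -  31/5 , 67/9,67/4,22,30,42,  50,  59,59,67]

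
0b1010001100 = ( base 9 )804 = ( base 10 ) 652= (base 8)1214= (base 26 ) p2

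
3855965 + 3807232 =7663197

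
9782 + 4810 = 14592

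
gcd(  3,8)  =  1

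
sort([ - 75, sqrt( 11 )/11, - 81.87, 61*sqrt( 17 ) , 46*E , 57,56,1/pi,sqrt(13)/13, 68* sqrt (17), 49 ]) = [ - 81.87 , - 75,sqrt( 13) /13,  sqrt(11 ) /11, 1/pi, 49,  56,57,46*E, 61*sqrt(17 ), 68*sqrt( 17 ) ]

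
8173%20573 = 8173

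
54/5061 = 18/1687 = 0.01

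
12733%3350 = 2683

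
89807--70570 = 160377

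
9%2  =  1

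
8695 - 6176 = 2519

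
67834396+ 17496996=85331392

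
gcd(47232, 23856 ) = 48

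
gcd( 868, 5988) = 4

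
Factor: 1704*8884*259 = 2^5*3^1*7^1*37^1* 71^1*2221^1 = 3920829024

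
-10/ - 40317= 10/40317= 0.00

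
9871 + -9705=166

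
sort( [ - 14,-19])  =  [ - 19,-14]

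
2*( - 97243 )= - 194486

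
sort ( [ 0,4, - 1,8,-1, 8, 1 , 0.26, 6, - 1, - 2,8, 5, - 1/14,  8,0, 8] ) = [ - 2, - 1, - 1, - 1, -1/14, 0,0, 0.26,1 , 4, 5,6,8, 8,8,8, 8]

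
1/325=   1/325=0.00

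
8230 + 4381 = 12611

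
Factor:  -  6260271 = -3^1*2086757^1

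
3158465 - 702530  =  2455935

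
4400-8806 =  - 4406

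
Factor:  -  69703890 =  - 2^1*3^1*5^1*2323463^1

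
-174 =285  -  459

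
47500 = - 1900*( - 25)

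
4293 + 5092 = 9385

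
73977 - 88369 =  - 14392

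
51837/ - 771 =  - 17279/257 = - 67.23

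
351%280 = 71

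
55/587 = 55/587  =  0.09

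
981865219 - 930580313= 51284906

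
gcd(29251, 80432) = 1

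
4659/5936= 4659/5936 = 0.78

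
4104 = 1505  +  2599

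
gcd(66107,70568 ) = 1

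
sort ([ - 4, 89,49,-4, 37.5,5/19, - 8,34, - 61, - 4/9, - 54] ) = [-61, - 54, - 8,  -  4, - 4,-4/9,5/19, 34, 37.5,  49, 89]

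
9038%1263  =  197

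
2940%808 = 516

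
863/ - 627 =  - 2+ 391/627= - 1.38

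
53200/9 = 53200/9=5911.11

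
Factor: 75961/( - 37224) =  - 2^(-3 ) * 3^( - 2) * 11^( - 1 )*37^1*47^( - 1)*2053^1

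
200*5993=1198600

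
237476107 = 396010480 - 158534373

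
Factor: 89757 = 3^2*9973^1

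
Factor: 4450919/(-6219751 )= - 11^1 * 41^1*71^1* 139^1*1931^(  -  1)*3221^ ( - 1) 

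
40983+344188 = 385171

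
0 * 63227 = 0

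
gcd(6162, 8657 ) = 1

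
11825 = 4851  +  6974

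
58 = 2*29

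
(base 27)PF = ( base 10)690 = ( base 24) 14I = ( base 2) 1010110010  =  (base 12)496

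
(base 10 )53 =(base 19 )2F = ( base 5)203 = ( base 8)65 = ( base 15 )38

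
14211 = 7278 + 6933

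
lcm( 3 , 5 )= 15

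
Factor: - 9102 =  - 2^1 * 3^1*37^1*41^1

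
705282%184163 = 152793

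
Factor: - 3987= -3^2*443^1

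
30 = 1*30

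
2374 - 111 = 2263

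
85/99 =85/99 = 0.86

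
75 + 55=130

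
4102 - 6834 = -2732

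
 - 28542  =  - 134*213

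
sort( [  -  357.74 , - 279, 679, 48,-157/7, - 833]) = [ - 833, - 357.74 , - 279, - 157/7 , 48,  679]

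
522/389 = 522/389= 1.34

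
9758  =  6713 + 3045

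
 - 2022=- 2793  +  771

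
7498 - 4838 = 2660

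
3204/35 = 91 + 19/35= 91.54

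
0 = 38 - 38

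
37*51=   1887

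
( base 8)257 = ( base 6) 451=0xaf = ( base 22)7l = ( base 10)175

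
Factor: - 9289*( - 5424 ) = 50383536  =  2^4*3^1 * 7^1 *113^1*1327^1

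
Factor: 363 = 3^1 * 11^2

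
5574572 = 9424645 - 3850073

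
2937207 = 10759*273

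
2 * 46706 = 93412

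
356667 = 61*5847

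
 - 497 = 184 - 681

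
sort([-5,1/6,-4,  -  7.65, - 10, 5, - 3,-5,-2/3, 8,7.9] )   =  [ - 10, -7.65, - 5, - 5,-4,  -  3,-2/3, 1/6, 5,7.9, 8 ]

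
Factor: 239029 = 7^1*34147^1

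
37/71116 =37/71116 = 0.00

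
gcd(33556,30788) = 4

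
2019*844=1704036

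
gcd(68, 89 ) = 1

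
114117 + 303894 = 418011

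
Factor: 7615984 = 2^4 * 367^1*1297^1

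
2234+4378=6612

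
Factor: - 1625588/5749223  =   - 2^2*101^( - 1)*56923^( - 1 )*406397^1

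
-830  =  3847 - 4677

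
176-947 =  - 771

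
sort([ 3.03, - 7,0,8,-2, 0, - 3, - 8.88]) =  [ - 8.88, - 7, - 3, - 2, 0, 0, 3.03, 8]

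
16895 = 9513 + 7382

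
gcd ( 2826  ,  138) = 6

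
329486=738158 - 408672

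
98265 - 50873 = 47392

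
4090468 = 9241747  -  5151279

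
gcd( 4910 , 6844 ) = 2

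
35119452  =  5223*6724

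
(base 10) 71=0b1000111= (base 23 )32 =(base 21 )38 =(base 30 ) 2b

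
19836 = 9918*2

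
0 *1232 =0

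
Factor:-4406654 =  - 2^1*7^1 * 314761^1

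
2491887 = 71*35097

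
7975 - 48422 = -40447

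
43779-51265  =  - 7486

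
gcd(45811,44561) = 1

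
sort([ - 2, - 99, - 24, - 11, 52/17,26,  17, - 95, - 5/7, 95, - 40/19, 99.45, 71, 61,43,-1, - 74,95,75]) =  [ - 99, - 95, - 74, - 24,-11,  -  40/19, - 2, - 1,-5/7, 52/17,17,26,43, 61, 71,75, 95, 95, 99.45 ]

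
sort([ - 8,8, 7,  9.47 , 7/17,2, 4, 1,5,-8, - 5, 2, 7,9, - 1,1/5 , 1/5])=[ - 8, - 8, - 5, -1,  1/5,1/5,7/17,1  ,  2,2, 4 , 5,7, 7,  8,9,9.47 ] 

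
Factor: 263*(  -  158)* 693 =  - 28796922 = - 2^1*3^2*7^1*11^1*79^1*263^1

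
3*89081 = 267243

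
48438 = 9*5382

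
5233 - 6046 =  - 813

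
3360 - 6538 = -3178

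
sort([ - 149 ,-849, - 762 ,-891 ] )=[-891, - 849, - 762, - 149 ]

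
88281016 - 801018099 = -712737083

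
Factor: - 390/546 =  - 5/7 = - 5^1 *7^( - 1) 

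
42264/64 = 5283/8 = 660.38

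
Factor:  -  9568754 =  - 2^1*13^1*368029^1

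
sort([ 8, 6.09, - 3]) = [ - 3,6.09,8 ] 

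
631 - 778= - 147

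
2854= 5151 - 2297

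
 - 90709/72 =-1260 + 11/72= -1259.85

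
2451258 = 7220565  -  4769307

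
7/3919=7/3919 = 0.00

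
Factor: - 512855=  - 5^1*7^1*14653^1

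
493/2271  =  493/2271 = 0.22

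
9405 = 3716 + 5689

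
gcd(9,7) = 1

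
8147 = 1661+6486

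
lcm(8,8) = 8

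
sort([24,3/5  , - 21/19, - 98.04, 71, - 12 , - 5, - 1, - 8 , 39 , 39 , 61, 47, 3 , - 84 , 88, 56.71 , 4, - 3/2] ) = [ - 98.04 , - 84, - 12,-8 , - 5,- 3/2, - 21/19, - 1, 3/5, 3,4, 24,39, 39 , 47,56.71, 61,71, 88]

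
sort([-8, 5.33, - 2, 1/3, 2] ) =[ - 8, - 2, 1/3, 2, 5.33]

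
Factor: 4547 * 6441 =3^1 * 19^1*113^1*4547^1= 29287227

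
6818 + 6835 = 13653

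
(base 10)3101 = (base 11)236a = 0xC1D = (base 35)2il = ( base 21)70E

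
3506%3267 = 239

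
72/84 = 6/7 = 0.86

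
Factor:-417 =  - 3^1*139^1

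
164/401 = 164/401 = 0.41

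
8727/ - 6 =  - 2909/2 =- 1454.50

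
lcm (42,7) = 42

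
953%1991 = 953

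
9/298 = 9/298 = 0.03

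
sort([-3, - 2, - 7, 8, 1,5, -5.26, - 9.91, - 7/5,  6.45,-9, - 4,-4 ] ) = [- 9.91, - 9,-7,-5.26, - 4, - 4,-3, - 2, - 7/5 , 1,  5,6.45 , 8]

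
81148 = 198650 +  - 117502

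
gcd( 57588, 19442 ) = 2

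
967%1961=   967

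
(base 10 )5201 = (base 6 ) 40025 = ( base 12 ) 3015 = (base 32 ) 52h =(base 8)12121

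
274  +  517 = 791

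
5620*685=3849700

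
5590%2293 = 1004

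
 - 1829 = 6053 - 7882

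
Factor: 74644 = 2^2*18661^1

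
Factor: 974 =2^1*487^1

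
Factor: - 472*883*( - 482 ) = 200886032= 2^4*59^1*241^1  *883^1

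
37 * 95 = 3515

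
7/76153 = 1/10879=0.00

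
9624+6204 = 15828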